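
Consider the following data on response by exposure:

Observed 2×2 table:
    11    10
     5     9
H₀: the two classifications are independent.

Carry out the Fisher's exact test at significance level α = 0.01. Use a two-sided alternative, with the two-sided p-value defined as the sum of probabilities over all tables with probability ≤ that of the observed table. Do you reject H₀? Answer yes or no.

Margins: r₁=21, r₂=14, c₁=16, c₂=19, n=35
p_obs = C(21,11)·C(14,5)/C(35,16); sum pmf over tables with pmf ≤ p_obs
p-value (two-sided) = 0.49064
At α=0.01: p ≥ α → fail to reject H₀

reject H₀: no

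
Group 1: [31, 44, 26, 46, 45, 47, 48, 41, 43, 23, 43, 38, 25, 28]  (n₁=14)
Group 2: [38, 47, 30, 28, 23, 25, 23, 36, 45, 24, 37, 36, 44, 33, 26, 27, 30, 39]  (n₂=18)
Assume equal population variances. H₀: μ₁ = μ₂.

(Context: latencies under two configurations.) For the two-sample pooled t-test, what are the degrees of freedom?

df = n₁ + n₂ − 2 = 14 + 18 − 2 = 30

degrees of freedom = 30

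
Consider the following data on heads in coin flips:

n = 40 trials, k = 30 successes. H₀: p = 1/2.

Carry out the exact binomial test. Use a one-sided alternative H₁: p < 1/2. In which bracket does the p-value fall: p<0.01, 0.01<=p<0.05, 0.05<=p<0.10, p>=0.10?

Exact binomial: n=40, k=30, p₀=1/2=0.5000
P(X≤30) from Σ C(n,i)·p₀^i·(1−p₀)^(n−i)
p-value (one-sided, H₁ less) = 0.99966
→ bracket: p>=0.10

p-value bracket: p>=0.10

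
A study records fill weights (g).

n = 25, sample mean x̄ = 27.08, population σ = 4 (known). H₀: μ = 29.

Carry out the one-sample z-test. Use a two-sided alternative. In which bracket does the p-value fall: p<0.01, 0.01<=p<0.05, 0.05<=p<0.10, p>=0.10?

SE = σ/√n = 4/√25 = 0.8000
z = (x̄−μ₀)/SE = (27.08−29)/0.8000 = -2.4000
p-value (two-sided) = 0.01640
→ bracket: 0.01<=p<0.05

p-value bracket: 0.01<=p<0.05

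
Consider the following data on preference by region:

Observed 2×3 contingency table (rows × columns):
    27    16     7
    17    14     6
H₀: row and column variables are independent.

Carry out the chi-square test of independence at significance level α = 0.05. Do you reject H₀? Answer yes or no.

Row totals [50, 37], col totals [44, 30, 13], n=87
χ² = (27−25.29)²/25.29 + (16−17.24)²/17.24 + (7−7.47)²/7.47 + (17−18.71)²/18.71 + (14−12.76)²/12.76 + (6−5.53)²/5.53 = 0.5528
df = 2
p-value (upper-tail) = 0.75851
At α=0.05: p ≥ α → fail to reject H₀

reject H₀: no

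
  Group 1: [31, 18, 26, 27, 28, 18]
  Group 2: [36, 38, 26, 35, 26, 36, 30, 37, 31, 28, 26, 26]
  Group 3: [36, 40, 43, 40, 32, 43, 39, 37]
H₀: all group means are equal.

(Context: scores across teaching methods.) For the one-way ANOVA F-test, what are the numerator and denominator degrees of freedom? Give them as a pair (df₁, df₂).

degrees of freedom = [2, 23]

k = 3 groups, N = 26 total
df = (k−1, N−k) = (3−1, 26−3) = (2, 23)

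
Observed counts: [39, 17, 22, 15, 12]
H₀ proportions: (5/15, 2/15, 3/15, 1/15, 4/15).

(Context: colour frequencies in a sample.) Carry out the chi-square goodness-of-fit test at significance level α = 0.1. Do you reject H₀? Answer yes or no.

n = 105; E_i = n·p_i = [35.00, 14.00, 21.00, 7.00, 28.00]
χ² = (39−35.00)²/35.00 + (17−14.00)²/14.00 + (22−21.00)²/21.00 + (15−7.00)²/7.00 + (12−28.00)²/28.00 = 19.4333
df = 4
p-value (upper-tail) = 0.00065
At α=0.1: p < α → reject H₀

reject H₀: yes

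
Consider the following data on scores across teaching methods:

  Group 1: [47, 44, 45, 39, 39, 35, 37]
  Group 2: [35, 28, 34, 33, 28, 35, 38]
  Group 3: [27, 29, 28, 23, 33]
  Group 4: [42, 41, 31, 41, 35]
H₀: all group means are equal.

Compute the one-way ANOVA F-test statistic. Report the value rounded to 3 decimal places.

Group means [40.86, 33.00, 28.00, 38.00], grand mean 35.292
SSB = Σnᵢ(x̄ᵢ−x̄)² = 556.101; SSW = ΣΣ(x−x̄ᵢ)² = 348.857
MSB = 556.101/3 = 185.3671; MSW = 348.857/20 = 17.4429
F = MSB/MSW = 10.6271
df = (3, 20)

test statistic = 10.627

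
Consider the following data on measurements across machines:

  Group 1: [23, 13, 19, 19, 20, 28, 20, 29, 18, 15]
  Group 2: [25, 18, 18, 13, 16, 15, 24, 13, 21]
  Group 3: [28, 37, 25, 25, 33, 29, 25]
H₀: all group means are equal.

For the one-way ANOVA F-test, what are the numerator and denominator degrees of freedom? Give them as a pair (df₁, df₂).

k = 3 groups, N = 26 total
df = (k−1, N−k) = (3−1, 26−3) = (2, 23)

degrees of freedom = [2, 23]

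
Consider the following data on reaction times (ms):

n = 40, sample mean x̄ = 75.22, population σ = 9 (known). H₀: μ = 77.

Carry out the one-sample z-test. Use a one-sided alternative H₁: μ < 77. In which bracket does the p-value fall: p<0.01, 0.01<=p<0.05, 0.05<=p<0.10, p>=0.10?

SE = σ/√n = 9/√40 = 1.4230
z = (x̄−μ₀)/SE = (75.22−77)/1.4230 = -1.2509
p-value (one-sided, H₁ less) = 0.10549
→ bracket: p>=0.10

p-value bracket: p>=0.10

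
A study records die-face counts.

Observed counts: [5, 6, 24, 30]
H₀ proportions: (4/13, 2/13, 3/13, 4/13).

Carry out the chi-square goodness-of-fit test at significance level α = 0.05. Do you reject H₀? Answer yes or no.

reject H₀: yes

n = 65; E_i = n·p_i = [20.00, 10.00, 15.00, 20.00]
χ² = (5−20.00)²/20.00 + (6−10.00)²/10.00 + (24−15.00)²/15.00 + (30−20.00)²/20.00 = 23.2500
df = 3
p-value (upper-tail) = 0.00004
At α=0.05: p < α → reject H₀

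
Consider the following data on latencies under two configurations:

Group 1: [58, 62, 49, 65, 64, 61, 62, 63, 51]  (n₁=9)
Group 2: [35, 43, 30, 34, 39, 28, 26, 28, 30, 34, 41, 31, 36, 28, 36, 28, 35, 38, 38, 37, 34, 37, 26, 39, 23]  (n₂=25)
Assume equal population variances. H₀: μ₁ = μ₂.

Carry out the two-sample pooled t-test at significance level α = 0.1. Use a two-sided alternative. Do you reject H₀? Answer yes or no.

x̄₁=59.444, s₁=5.725, n₁=9
x̄₂=33.360, s₂=5.259, n₂=25
s_p² = [8·5.725² + 24·5.259²]/32 = 28.9369
SE = √(s_p²·(1/9+1/25)) = 2.0911
t = (59.444−33.360)/2.0911 = 12.4740
df = 32
p-value (two-sided) = 0.00000
At α=0.1: p < α → reject H₀

reject H₀: yes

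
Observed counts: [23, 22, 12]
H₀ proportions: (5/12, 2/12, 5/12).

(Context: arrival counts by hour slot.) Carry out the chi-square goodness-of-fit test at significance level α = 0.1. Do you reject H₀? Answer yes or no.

n = 57; E_i = n·p_i = [23.75, 9.50, 23.75]
χ² = (23−23.75)²/23.75 + (22−9.50)²/9.50 + (12−23.75)²/23.75 = 22.2842
df = 2
p-value (upper-tail) = 0.00001
At α=0.1: p < α → reject H₀

reject H₀: yes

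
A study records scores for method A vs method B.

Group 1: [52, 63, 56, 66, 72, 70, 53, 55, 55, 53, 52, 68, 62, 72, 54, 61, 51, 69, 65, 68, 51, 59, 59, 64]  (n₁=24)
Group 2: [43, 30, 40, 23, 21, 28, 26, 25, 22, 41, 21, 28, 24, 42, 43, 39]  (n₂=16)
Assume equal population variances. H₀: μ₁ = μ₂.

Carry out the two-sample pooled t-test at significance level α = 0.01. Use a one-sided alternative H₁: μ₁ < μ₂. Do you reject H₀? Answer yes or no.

reject H₀: no

x̄₁=60.417, s₁=7.150, n₁=24
x̄₂=31.000, s₂=8.672, n₂=16
s_p² = [23·7.150² + 15·8.672²]/38 = 60.6272
SE = √(s_p²·(1/24+1/16)) = 2.5130
t = (60.417−31.000)/2.5130 = 11.7056
df = 38
p-value (one-sided, H₁ less) = 1.00000
At α=0.01: p ≥ α → fail to reject H₀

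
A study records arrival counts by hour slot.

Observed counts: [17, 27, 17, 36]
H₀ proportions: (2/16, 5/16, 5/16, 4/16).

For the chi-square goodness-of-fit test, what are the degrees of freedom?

degrees of freedom = 3

df = k − 1 = 4 − 1 = 3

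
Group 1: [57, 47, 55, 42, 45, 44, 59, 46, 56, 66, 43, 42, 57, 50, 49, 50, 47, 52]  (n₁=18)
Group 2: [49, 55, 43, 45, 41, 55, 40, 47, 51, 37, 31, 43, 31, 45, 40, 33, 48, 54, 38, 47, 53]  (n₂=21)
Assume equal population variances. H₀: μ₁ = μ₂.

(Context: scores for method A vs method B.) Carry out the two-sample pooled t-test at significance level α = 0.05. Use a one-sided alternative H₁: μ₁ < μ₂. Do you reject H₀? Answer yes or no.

reject H₀: no

x̄₁=50.389, s₁=6.731, n₁=18
x̄₂=44.095, s₂=7.483, n₂=21
s_p² = [17·6.731² + 20·7.483²]/37 = 51.0834
SE = √(s_p²·(1/18+1/21)) = 2.2958
t = (50.389−44.095)/2.2958 = 2.7414
df = 37
p-value (one-sided, H₁ less) = 0.99532
At α=0.05: p ≥ α → fail to reject H₀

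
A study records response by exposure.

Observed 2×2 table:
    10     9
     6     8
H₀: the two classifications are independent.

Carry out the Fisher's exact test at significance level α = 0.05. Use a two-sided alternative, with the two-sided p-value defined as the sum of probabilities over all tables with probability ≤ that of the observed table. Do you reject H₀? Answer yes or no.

Margins: r₁=19, r₂=14, c₁=16, c₂=17, n=33
p_obs = C(19,10)·C(14,6)/C(33,16); sum pmf over tables with pmf ≤ p_obs
p-value (two-sided) = 0.72828
At α=0.05: p ≥ α → fail to reject H₀

reject H₀: no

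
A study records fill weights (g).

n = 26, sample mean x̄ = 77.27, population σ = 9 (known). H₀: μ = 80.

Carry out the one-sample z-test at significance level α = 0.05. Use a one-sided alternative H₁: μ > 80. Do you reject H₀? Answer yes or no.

SE = σ/√n = 9/√26 = 1.7650
z = (x̄−μ₀)/SE = (77.27−80)/1.7650 = -1.5467
p-value (one-sided, H₁ greater) = 0.93903
At α=0.05: p ≥ α → fail to reject H₀

reject H₀: no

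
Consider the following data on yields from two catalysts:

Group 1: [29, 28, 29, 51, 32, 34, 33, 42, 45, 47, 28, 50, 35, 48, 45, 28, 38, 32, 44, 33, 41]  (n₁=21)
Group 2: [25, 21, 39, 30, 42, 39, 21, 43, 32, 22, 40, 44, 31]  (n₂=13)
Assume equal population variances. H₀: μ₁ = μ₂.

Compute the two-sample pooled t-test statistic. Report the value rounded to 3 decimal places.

x̄₁=37.714, s₁=7.938, n₁=21
x̄₂=33.000, s₂=8.708, n₂=13
s_p² = [20·7.938² + 12·8.708²]/32 = 67.8214
SE = √(s_p²·(1/21+1/13)) = 2.9063
t = (37.714−33.000)/2.9063 = 1.6221
df = 32

test statistic = 1.622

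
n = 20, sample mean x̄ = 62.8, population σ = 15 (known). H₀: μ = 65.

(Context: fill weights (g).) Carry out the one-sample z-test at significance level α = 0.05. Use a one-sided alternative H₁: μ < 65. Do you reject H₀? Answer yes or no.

reject H₀: no

SE = σ/√n = 15/√20 = 3.3541
z = (x̄−μ₀)/SE = (62.8−65)/3.3541 = -0.6559
p-value (one-sided, H₁ less) = 0.25594
At α=0.05: p ≥ α → fail to reject H₀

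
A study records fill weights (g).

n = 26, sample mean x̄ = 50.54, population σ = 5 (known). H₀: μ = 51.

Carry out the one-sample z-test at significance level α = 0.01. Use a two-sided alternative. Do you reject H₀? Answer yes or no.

reject H₀: no

SE = σ/√n = 5/√26 = 0.9806
z = (x̄−μ₀)/SE = (50.54−51)/0.9806 = -0.4691
p-value (two-sided) = 0.63899
At α=0.01: p ≥ α → fail to reject H₀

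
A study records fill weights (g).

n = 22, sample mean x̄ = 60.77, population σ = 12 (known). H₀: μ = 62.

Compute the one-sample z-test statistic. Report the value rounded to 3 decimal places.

test statistic = -0.481

SE = σ/√n = 12/√22 = 2.5584
z = (x̄−μ₀)/SE = (60.77−62)/2.5584 = -0.4808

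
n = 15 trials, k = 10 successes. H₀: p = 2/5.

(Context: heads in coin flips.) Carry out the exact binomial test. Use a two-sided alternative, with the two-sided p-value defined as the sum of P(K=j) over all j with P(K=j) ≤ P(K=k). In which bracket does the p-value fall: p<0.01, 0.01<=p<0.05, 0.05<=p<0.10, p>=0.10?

Exact binomial: n=15, k=10, p₀=2/5=0.4000
P(X=j) = C(n,j)·p₀^j·(1−p₀)^(n−j); p = Σ P(X=j) over j with P(X=j) ≤ P(X=10)
p-value (two-sided) = 0.06095
→ bracket: 0.05<=p<0.10

p-value bracket: 0.05<=p<0.10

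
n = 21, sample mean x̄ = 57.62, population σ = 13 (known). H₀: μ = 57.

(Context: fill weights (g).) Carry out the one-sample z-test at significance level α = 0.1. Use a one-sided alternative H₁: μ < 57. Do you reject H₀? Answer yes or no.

SE = σ/√n = 13/√21 = 2.8368
z = (x̄−μ₀)/SE = (57.62−57)/2.8368 = 0.2186
p-value (one-sided, H₁ less) = 0.58650
At α=0.1: p ≥ α → fail to reject H₀

reject H₀: no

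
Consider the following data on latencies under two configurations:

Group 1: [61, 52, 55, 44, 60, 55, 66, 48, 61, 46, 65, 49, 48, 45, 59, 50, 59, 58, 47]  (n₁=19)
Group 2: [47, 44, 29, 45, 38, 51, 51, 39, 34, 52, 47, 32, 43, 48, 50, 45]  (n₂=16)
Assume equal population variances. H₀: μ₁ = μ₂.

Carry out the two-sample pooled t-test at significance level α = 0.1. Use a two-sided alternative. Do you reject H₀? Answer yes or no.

x̄₁=54.105, s₁=6.983, n₁=19
x̄₂=43.438, s₂=7.118, n₂=16
s_p² = [18·6.983² + 15·7.118²]/33 = 49.6281
SE = √(s_p²·(1/19+1/16)) = 2.3903
t = (54.105−43.438)/2.3903 = 4.4629
df = 33
p-value (two-sided) = 0.00009
At α=0.1: p < α → reject H₀

reject H₀: yes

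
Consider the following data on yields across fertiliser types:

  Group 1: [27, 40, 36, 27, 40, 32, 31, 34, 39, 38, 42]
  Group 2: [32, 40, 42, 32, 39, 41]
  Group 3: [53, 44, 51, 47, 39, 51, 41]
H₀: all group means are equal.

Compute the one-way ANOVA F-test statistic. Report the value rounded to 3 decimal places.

Group means [35.09, 37.67, 46.57], grand mean 39.083
SSB = Σnᵢ(x̄ᵢ−x̄)² = 579.877; SSW = ΣΣ(x−x̄ᵢ)² = 555.957
MSB = 579.877/2 = 289.9383; MSW = 555.957/21 = 26.4741
F = MSB/MSW = 10.9518
df = (2, 21)

test statistic = 10.952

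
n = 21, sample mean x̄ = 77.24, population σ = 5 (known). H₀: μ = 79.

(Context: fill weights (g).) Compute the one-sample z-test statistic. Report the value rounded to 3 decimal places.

SE = σ/√n = 5/√21 = 1.0911
z = (x̄−μ₀)/SE = (77.24−79)/1.0911 = -1.6131

test statistic = -1.613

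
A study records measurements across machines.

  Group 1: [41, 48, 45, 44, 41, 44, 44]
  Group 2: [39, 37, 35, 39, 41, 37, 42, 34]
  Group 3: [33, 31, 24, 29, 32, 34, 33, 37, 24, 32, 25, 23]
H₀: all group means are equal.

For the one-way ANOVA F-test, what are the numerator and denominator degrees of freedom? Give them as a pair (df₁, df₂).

degrees of freedom = [2, 24]

k = 3 groups, N = 27 total
df = (k−1, N−k) = (3−1, 27−3) = (2, 24)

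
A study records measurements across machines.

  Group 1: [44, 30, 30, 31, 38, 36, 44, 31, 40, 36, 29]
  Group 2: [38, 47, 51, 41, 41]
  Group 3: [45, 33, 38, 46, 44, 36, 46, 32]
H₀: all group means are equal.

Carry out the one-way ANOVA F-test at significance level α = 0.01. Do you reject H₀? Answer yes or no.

reject H₀: no

Group means [35.36, 43.60, 40.00], grand mean 38.625
SSB = Σnᵢ(x̄ᵢ−x̄)² = 255.880; SSW = ΣΣ(x−x̄ᵢ)² = 671.745
MSB = 255.880/2 = 127.9398; MSW = 671.745/21 = 31.9879
F = MSB/MSW = 3.9996
df = (2, 21)
p-value (upper-tail) = 0.03375
At α=0.01: p ≥ α → fail to reject H₀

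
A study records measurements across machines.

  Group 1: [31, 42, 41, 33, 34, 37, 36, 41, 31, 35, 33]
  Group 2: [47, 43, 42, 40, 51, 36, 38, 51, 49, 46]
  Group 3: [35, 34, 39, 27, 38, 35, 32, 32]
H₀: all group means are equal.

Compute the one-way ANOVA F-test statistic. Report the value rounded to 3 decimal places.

test statistic = 14.508

Group means [35.82, 44.30, 34.00], grand mean 38.241
SSB = Σnᵢ(x̄ᵢ−x̄)² = 575.574; SSW = ΣΣ(x−x̄ᵢ)² = 515.736
MSB = 575.574/2 = 287.7870; MSW = 515.736/26 = 19.8360
F = MSB/MSW = 14.5083
df = (2, 26)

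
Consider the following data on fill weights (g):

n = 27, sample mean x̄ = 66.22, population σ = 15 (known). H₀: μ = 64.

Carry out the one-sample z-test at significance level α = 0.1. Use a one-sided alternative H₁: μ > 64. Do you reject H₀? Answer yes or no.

reject H₀: no

SE = σ/√n = 15/√27 = 2.8868
z = (x̄−μ₀)/SE = (66.22−64)/2.8868 = 0.7690
p-value (one-sided, H₁ greater) = 0.22094
At α=0.1: p ≥ α → fail to reject H₀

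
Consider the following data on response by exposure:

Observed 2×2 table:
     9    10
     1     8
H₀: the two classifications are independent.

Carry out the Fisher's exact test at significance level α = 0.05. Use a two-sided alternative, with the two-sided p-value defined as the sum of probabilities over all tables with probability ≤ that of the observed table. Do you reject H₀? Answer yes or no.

reject H₀: no

Margins: r₁=19, r₂=9, c₁=10, c₂=18, n=28
p_obs = C(19,9)·C(9,1)/C(28,10); sum pmf over tables with pmf ≤ p_obs
p-value (two-sided) = 0.09798
At α=0.05: p ≥ α → fail to reject H₀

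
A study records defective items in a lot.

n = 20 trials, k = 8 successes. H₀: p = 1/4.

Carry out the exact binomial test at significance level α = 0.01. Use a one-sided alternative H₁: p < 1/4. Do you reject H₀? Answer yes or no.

Exact binomial: n=20, k=8, p₀=1/4=0.2500
P(X≤8) from Σ C(n,i)·p₀^i·(1−p₀)^(n−i)
p-value (one-sided, H₁ less) = 0.95907
At α=0.01: p ≥ α → fail to reject H₀

reject H₀: no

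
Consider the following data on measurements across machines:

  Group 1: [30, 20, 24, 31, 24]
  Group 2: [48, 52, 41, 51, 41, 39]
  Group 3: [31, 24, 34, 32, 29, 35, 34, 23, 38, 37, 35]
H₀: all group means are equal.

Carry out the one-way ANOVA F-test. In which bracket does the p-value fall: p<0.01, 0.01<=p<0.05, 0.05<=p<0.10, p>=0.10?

p-value bracket: p<0.01

Group means [25.80, 45.33, 32.00], grand mean 34.227
SSB = Σnᵢ(x̄ᵢ−x̄)² = 1149.730; SSW = ΣΣ(x−x̄ᵢ)² = 488.133
MSB = 1149.730/2 = 574.8652; MSW = 488.133/19 = 25.6912
F = MSB/MSW = 22.3759
df = (2, 19)
p-value (upper-tail) = 0.00001
→ bracket: p<0.01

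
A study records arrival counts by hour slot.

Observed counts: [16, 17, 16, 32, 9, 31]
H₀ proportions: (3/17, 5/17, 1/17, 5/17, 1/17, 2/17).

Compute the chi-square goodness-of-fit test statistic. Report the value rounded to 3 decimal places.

n = 121; E_i = n·p_i = [21.35, 35.59, 7.12, 35.59, 7.12, 14.24]
χ² = (16−21.35)²/21.35 + (17−35.59)²/35.59 + (16−7.12)²/7.12 + (32−35.59)²/35.59 + (9−7.12)²/7.12 + (31−14.24)²/14.24 = 42.7386
df = 5

test statistic = 42.739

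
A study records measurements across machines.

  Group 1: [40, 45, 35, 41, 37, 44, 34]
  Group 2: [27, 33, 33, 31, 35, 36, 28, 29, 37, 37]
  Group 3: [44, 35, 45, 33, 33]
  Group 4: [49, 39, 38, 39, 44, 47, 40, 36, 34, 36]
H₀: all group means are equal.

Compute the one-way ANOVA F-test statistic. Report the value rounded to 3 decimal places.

Group means [39.43, 32.60, 38.00, 40.20], grand mean 37.312
SSB = Σnᵢ(x̄ᵢ−x̄)² = 339.161; SSW = ΣΣ(x−x̄ᵢ)² = 597.714
MSB = 339.161/3 = 113.0536; MSW = 597.714/28 = 21.3469
F = MSB/MSW = 5.2960
df = (3, 28)

test statistic = 5.296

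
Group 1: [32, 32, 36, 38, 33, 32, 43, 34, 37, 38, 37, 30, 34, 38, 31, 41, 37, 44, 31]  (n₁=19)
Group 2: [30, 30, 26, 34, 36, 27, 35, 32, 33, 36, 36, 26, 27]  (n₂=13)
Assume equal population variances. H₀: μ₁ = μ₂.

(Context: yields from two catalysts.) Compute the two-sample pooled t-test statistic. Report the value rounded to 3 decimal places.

test statistic = 2.958

x̄₁=35.684, s₁=4.097, n₁=19
x̄₂=31.385, s₂=3.948, n₂=13
s_p² = [18·4.097² + 12·3.948²]/30 = 16.3061
SE = √(s_p²·(1/19+1/13)) = 1.4535
t = (35.684−31.385)/1.4535 = 2.9582
df = 30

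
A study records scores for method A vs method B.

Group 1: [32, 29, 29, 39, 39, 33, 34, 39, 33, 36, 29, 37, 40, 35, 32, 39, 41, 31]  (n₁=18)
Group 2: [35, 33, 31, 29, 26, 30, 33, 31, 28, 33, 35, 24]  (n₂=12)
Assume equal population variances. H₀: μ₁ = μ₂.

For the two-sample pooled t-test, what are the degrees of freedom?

df = n₁ + n₂ − 2 = 18 + 12 − 2 = 28

degrees of freedom = 28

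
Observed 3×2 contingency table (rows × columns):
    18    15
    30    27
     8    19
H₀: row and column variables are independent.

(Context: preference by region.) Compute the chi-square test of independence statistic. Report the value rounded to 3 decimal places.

test statistic = 4.707

Row totals [33, 57, 27], col totals [56, 61], n=117
χ² = (18−15.79)²/15.79 + (15−17.21)²/17.21 + (30−27.28)²/27.28 + (27−29.72)²/29.72 + (8−12.92)²/12.92 + (19−14.08)²/14.08 = 4.7070
df = 2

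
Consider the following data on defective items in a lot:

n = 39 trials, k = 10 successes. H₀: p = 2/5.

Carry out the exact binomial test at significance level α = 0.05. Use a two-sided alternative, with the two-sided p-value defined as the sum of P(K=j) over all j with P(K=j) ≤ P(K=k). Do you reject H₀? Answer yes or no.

reject H₀: no

Exact binomial: n=39, k=10, p₀=2/5=0.4000
P(X=j) = C(n,j)·p₀^j·(1−p₀)^(n−j); p = Σ P(X=j) over j with P(X=j) ≤ P(X=10)
p-value (two-sided) = 0.07307
At α=0.05: p ≥ α → fail to reject H₀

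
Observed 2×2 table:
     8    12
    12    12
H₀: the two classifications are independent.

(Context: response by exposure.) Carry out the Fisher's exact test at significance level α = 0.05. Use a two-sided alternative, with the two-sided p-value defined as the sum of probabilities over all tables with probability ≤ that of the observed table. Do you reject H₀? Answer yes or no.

reject H₀: no

Margins: r₁=20, r₂=24, c₁=20, c₂=24, n=44
p_obs = C(20,8)·C(24,12)/C(44,20); sum pmf over tables with pmf ≤ p_obs
p-value (two-sided) = 0.55617
At α=0.05: p ≥ α → fail to reject H₀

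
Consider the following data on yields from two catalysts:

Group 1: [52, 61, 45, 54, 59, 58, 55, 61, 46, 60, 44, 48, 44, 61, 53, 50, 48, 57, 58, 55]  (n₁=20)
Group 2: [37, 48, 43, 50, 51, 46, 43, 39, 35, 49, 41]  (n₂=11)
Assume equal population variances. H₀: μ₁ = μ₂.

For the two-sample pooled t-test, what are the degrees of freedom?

df = n₁ + n₂ − 2 = 20 + 11 − 2 = 29

degrees of freedom = 29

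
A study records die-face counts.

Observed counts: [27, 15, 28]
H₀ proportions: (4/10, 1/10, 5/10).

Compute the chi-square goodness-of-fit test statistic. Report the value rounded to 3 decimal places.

n = 70; E_i = n·p_i = [28.00, 7.00, 35.00]
χ² = (27−28.00)²/28.00 + (15−7.00)²/7.00 + (28−35.00)²/35.00 = 10.5786
df = 2

test statistic = 10.579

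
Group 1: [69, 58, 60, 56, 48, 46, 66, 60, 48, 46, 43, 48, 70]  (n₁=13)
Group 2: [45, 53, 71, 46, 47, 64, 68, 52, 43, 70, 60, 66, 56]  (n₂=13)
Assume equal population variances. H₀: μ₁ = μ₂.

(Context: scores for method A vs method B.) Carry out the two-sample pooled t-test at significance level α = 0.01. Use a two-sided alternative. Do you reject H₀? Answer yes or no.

x̄₁=55.231, s₁=9.373, n₁=13
x̄₂=57.000, s₂=10.116, n₂=13
s_p² = [12·9.373² + 12·10.116²]/24 = 95.0962
SE = √(s_p²·(1/13+1/13)) = 3.8249
t = (55.231−57.000)/3.8249 = -0.4626
df = 24
p-value (two-sided) = 0.64785
At α=0.01: p ≥ α → fail to reject H₀

reject H₀: no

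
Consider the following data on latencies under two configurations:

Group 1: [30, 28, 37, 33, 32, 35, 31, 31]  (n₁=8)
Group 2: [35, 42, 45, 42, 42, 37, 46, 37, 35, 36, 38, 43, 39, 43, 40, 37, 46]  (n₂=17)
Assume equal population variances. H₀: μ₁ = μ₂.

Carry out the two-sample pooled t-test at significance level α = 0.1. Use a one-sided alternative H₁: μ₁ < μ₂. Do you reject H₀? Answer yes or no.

x̄₁=32.125, s₁=2.850, n₁=8
x̄₂=40.176, s₂=3.746, n₂=17
s_p² = [7·2.850² + 16·3.746²]/23 = 12.2324
SE = √(s_p²·(1/8+1/17)) = 1.4995
t = (32.125−40.176)/1.4995 = -5.3693
df = 23
p-value (one-sided, H₁ less) = 0.00001
At α=0.1: p < α → reject H₀

reject H₀: yes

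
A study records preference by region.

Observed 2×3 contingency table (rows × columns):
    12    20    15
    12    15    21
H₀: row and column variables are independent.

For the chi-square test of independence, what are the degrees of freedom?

df = (r−1)(c−1) = (2−1)·(3−1) = 2

degrees of freedom = 2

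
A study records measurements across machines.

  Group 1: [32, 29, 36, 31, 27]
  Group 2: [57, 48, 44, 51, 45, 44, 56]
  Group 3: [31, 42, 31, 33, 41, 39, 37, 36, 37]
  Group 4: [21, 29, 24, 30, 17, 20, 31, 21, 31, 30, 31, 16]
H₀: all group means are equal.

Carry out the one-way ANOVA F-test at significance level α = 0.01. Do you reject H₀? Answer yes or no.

Group means [31.00, 49.29, 36.33, 25.08], grand mean 34.182
SSB = Σnᵢ(x̄ᵢ−x̄)² = 2682.564; SSW = ΣΣ(x−x̄ᵢ)² = 736.345
MSB = 2682.564/3 = 894.1880; MSW = 736.345/29 = 25.3912
F = MSB/MSW = 35.2164
df = (3, 29)
p-value (upper-tail) = 0.00000
At α=0.01: p < α → reject H₀

reject H₀: yes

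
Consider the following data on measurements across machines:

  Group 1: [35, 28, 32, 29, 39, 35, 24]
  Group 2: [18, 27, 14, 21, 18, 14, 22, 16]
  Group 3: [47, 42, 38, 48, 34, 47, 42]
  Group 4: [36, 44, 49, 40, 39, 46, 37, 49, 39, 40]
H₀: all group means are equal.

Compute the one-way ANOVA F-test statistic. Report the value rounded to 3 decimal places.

Group means [31.71, 18.75, 42.57, 41.90], grand mean 34.031
SSB = Σnᵢ(x̄ᵢ−x̄)² = 3035.426; SSW = ΣΣ(x−x̄ᵢ)² = 661.543
MSB = 3035.426/3 = 1011.8086; MSW = 661.543/28 = 23.6265
F = MSB/MSW = 42.8251
df = (3, 28)

test statistic = 42.825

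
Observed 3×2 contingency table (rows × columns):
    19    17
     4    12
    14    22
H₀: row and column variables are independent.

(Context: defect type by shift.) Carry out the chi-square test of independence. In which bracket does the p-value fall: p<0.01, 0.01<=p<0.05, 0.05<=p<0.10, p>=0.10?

p-value bracket: p>=0.10

Row totals [36, 16, 36], col totals [37, 51], n=88
χ² = (19−15.14)²/15.14 + (17−20.86)²/20.86 + (4−6.73)²/6.73 + (12−9.27)²/9.27 + (14−15.14)²/15.14 + (22−20.86)²/20.86 = 3.7567
df = 2
p-value (upper-tail) = 0.15284
→ bracket: p>=0.10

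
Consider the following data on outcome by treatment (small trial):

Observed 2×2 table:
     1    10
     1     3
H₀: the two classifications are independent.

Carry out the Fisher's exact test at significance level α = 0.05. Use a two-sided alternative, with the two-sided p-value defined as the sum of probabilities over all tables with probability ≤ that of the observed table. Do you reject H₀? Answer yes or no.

reject H₀: no

Margins: r₁=11, r₂=4, c₁=2, c₂=13, n=15
p_obs = C(11,1)·C(4,1)/C(15,2); sum pmf over tables with pmf ≤ p_obs
p-value (two-sided) = 0.47619
At α=0.05: p ≥ α → fail to reject H₀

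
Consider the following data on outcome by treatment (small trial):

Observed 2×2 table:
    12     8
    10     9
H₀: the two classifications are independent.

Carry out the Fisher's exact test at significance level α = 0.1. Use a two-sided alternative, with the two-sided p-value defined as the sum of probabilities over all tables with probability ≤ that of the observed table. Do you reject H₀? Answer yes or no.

Margins: r₁=20, r₂=19, c₁=22, c₂=17, n=39
p_obs = C(20,12)·C(19,10)/C(39,22); sum pmf over tables with pmf ≤ p_obs
p-value (two-sided) = 0.75119
At α=0.1: p ≥ α → fail to reject H₀

reject H₀: no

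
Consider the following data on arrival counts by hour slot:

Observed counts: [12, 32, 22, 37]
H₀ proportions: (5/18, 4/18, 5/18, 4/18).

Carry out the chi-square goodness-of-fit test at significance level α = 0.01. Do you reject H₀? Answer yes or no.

reject H₀: yes

n = 103; E_i = n·p_i = [28.61, 22.89, 28.61, 22.89]
χ² = (12−28.61)²/28.61 + (32−22.89)²/22.89 + (22−28.61)²/28.61 + (37−22.89)²/22.89 = 23.4981
df = 3
p-value (upper-tail) = 0.00003
At α=0.01: p < α → reject H₀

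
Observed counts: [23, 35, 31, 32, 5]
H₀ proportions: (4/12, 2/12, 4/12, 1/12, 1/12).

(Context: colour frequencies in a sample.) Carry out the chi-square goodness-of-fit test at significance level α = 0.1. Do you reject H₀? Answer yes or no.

reject H₀: yes

n = 126; E_i = n·p_i = [42.00, 21.00, 42.00, 10.50, 10.50]
χ² = (23−42.00)²/42.00 + (35−21.00)²/21.00 + (31−42.00)²/42.00 + (32−10.50)²/10.50 + (5−10.50)²/10.50 = 67.7143
df = 4
p-value (upper-tail) = 0.00000
At α=0.1: p < α → reject H₀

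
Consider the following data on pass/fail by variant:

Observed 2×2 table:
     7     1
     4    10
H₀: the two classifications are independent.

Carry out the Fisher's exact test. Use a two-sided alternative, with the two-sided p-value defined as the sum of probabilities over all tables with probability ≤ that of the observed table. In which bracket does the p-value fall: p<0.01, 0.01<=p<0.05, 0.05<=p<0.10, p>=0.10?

Margins: r₁=8, r₂=14, c₁=11, c₂=11, n=22
p_obs = C(8,7)·C(14,4)/C(22,11); sum pmf over tables with pmf ≤ p_obs
p-value (two-sided) = 0.02374
→ bracket: 0.01<=p<0.05

p-value bracket: 0.01<=p<0.05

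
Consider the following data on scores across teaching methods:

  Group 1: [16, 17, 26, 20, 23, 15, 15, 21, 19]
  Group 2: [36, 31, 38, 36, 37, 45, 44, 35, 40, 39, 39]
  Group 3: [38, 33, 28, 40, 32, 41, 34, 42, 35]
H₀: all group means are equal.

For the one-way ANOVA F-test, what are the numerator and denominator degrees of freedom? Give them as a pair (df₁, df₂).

degrees of freedom = [2, 26]

k = 3 groups, N = 29 total
df = (k−1, N−k) = (3−1, 29−3) = (2, 26)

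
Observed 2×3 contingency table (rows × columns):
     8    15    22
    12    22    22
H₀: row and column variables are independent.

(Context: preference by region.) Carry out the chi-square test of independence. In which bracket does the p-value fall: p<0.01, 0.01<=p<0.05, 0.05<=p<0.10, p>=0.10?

p-value bracket: p>=0.10

Row totals [45, 56], col totals [20, 37, 44], n=101
χ² = (8−8.91)²/8.91 + (15−16.49)²/16.49 + (22−19.60)²/19.60 + (12−11.09)²/11.09 + (22−20.51)²/20.51 + (22−24.40)²/24.40 = 0.9374
df = 2
p-value (upper-tail) = 0.62581
→ bracket: p>=0.10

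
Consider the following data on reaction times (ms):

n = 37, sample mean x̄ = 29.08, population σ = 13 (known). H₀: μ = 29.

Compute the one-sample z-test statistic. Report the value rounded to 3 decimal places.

test statistic = 0.037

SE = σ/√n = 13/√37 = 2.1372
z = (x̄−μ₀)/SE = (29.08−29)/2.1372 = 0.0374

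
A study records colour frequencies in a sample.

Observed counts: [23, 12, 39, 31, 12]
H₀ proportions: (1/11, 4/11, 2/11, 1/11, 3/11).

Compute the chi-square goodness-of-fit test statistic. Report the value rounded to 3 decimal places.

n = 117; E_i = n·p_i = [10.64, 42.55, 21.27, 10.64, 31.91]
χ² = (23−10.64)²/10.64 + (12−42.55)²/42.55 + (39−21.27)²/21.27 + (31−10.64)²/10.64 + (12−31.91)²/31.91 = 102.4829
df = 4

test statistic = 102.483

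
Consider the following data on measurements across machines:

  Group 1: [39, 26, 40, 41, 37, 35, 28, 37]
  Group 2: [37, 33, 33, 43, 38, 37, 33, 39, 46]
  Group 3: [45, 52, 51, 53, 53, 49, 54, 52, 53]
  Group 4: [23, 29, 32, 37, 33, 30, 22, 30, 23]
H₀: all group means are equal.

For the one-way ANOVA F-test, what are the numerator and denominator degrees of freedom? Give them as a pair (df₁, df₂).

k = 4 groups, N = 35 total
df = (k−1, N−k) = (4−1, 35−4) = (3, 31)

degrees of freedom = [3, 31]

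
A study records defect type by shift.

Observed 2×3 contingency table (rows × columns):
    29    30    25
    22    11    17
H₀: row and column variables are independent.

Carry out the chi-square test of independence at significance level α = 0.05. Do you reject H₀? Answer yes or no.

reject H₀: no

Row totals [84, 50], col totals [51, 41, 42], n=134
χ² = (29−31.97)²/31.97 + (30−25.70)²/25.70 + (25−26.33)²/26.33 + (22−19.03)²/19.03 + (11−15.30)²/15.30 + (17−15.67)²/15.67 = 2.8458
df = 2
p-value (upper-tail) = 0.24101
At α=0.05: p ≥ α → fail to reject H₀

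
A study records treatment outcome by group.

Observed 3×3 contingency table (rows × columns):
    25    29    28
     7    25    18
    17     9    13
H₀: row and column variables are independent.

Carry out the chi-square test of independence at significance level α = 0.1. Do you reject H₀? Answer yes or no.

Row totals [82, 50, 39], col totals [49, 63, 59], n=171
χ² = (25−23.50)²/23.50 + (29−30.21)²/30.21 + (28−28.29)²/28.29 + (7−14.33)²/14.33 + (25−18.42)²/18.42 + (18−17.25)²/17.25 + (17−11.18)²/11.18 + (9−14.37)²/14.37 + (13−13.46)²/13.46 = 11.3342
df = 4
p-value (upper-tail) = 0.02305
At α=0.1: p < α → reject H₀

reject H₀: yes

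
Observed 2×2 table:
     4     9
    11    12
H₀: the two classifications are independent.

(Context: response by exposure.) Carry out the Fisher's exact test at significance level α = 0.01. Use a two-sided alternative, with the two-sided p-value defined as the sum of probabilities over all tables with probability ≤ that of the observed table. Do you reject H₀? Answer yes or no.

reject H₀: no

Margins: r₁=13, r₂=23, c₁=15, c₂=21, n=36
p_obs = C(13,4)·C(23,11)/C(36,15); sum pmf over tables with pmf ≤ p_obs
p-value (two-sided) = 0.48370
At α=0.01: p ≥ α → fail to reject H₀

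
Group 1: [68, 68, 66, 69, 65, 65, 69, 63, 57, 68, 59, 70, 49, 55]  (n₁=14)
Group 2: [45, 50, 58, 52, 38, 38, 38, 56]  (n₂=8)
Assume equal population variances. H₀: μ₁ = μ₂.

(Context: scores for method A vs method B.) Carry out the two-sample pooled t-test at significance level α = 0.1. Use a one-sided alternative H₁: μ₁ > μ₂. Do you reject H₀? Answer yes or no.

x̄₁=63.643, s₁=6.320, n₁=14
x̄₂=46.875, s₂=8.306, n₂=8
s_p² = [13·6.320² + 7·8.306²]/20 = 50.1045
SE = √(s_p²·(1/14+1/8)) = 3.1372
t = (63.643−46.875)/3.1372 = 5.3449
df = 20
p-value (one-sided, H₁ greater) = 0.00002
At α=0.1: p < α → reject H₀

reject H₀: yes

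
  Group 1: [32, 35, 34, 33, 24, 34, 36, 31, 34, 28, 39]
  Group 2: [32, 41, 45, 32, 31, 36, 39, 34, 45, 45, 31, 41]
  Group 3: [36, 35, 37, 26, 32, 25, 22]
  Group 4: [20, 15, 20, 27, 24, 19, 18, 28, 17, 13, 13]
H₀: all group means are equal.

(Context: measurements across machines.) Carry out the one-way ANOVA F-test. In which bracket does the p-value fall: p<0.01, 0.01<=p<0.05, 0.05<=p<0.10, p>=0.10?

Group means [32.73, 37.67, 30.43, 19.45], grand mean 30.220
SSB = Σnᵢ(x̄ᵢ−x̄)² = 2009.734; SSW = ΣΣ(x−x̄ᵢ)² = 997.290
MSB = 2009.734/3 = 669.9114; MSW = 997.290/37 = 26.9538
F = MSB/MSW = 24.8541
df = (3, 37)
p-value (upper-tail) = 0.00000
→ bracket: p<0.01

p-value bracket: p<0.01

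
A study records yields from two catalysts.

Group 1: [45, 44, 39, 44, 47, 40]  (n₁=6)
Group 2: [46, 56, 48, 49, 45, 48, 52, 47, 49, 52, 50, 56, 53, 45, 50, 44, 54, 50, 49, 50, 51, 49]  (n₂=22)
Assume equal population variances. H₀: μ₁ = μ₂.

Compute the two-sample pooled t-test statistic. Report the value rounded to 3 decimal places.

test statistic = -4.361

x̄₁=43.167, s₁=3.061, n₁=6
x̄₂=49.682, s₂=3.286, n₂=22
s_p² = [5·3.061² + 21·3.286²]/26 = 10.5233
SE = √(s_p²·(1/6+1/22)) = 1.4941
t = (43.167−49.682)/1.4941 = -4.3607
df = 26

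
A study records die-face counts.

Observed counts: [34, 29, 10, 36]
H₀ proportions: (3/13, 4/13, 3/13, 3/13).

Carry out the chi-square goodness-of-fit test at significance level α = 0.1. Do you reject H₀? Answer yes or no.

n = 109; E_i = n·p_i = [25.15, 33.54, 25.15, 25.15]
χ² = (34−25.15)²/25.15 + (29−33.54)²/33.54 + (10−25.15)²/25.15 + (36−25.15)²/25.15 = 17.5313
df = 3
p-value (upper-tail) = 0.00055
At α=0.1: p < α → reject H₀

reject H₀: yes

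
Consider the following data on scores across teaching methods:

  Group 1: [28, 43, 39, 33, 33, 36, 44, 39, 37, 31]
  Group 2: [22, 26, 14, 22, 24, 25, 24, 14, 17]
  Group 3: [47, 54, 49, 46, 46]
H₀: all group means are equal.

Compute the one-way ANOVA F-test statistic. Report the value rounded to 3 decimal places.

Group means [36.30, 20.89, 48.40], grand mean 33.042
SSB = Σnᵢ(x̄ᵢ−x̄)² = 2614.769; SSW = ΣΣ(x−x̄ᵢ)² = 458.189
MSB = 2614.769/2 = 1307.3847; MSW = 458.189/21 = 21.8185
F = MSB/MSW = 59.9209
df = (2, 21)

test statistic = 59.921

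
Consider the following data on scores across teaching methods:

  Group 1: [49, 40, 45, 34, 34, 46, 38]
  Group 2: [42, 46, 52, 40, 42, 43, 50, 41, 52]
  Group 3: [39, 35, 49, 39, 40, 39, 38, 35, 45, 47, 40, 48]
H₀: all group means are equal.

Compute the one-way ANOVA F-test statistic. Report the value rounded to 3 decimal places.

Group means [40.86, 45.33, 41.17], grand mean 42.429
SSB = Σnᵢ(x̄ᵢ−x̄)² = 112.333; SSW = ΣΣ(x−x̄ᵢ)² = 658.524
MSB = 112.333/2 = 56.1667; MSW = 658.524/25 = 26.3410
F = MSB/MSW = 2.1323
df = (2, 25)

test statistic = 2.132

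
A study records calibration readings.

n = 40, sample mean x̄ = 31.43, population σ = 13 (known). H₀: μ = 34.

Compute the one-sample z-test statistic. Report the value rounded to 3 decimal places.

test statistic = -1.250

SE = σ/√n = 13/√40 = 2.0555
z = (x̄−μ₀)/SE = (31.43−34)/2.0555 = -1.2503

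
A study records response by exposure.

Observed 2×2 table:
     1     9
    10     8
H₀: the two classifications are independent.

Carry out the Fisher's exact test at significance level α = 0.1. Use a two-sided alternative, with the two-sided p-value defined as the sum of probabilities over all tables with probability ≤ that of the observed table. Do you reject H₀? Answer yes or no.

reject H₀: yes

Margins: r₁=10, r₂=18, c₁=11, c₂=17, n=28
p_obs = C(10,1)·C(18,10)/C(28,11); sum pmf over tables with pmf ≤ p_obs
p-value (two-sided) = 0.04074
At α=0.1: p < α → reject H₀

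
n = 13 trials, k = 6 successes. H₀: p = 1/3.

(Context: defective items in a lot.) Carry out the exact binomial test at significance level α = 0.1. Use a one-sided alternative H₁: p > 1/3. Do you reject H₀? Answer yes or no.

Exact binomial: n=13, k=6, p₀=1/3=0.3333
P(X≥6) from Σ C(n,i)·p₀^i·(1−p₀)^(n−i)
p-value (one-sided, H₁ greater) = 0.24131
At α=0.1: p ≥ α → fail to reject H₀

reject H₀: no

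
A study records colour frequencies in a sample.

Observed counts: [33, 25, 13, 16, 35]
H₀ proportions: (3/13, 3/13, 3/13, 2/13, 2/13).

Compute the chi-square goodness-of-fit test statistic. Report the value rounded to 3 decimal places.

n = 122; E_i = n·p_i = [28.15, 28.15, 28.15, 18.77, 18.77]
χ² = (33−28.15)²/28.15 + (25−28.15)²/28.15 + (13−28.15)²/28.15 + (16−18.77)²/18.77 + (35−18.77)²/18.77 = 23.7883
df = 4

test statistic = 23.788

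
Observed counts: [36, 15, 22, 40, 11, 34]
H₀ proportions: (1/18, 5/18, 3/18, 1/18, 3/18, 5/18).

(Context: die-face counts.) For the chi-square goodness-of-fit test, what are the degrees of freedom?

degrees of freedom = 5

df = k − 1 = 6 − 1 = 5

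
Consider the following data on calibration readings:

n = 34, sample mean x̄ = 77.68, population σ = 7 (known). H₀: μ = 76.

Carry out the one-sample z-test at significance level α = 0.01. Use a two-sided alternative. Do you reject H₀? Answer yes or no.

SE = σ/√n = 7/√34 = 1.2005
z = (x̄−μ₀)/SE = (77.68−76)/1.2005 = 1.3994
p-value (two-sided) = 0.16168
At α=0.01: p ≥ α → fail to reject H₀

reject H₀: no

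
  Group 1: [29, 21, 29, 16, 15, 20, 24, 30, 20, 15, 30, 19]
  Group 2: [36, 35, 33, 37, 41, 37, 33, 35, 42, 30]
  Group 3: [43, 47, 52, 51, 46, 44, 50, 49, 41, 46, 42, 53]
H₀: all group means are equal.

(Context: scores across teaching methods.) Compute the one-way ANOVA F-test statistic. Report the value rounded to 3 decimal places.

test statistic = 83.758

Group means [22.33, 35.90, 47.00], grand mean 35.029
SSB = Σnᵢ(x̄ᵢ−x̄)² = 3661.404; SSW = ΣΣ(x−x̄ᵢ)² = 677.567
MSB = 3661.404/2 = 1830.7020; MSW = 677.567/31 = 21.8570
F = MSB/MSW = 83.7582
df = (2, 31)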